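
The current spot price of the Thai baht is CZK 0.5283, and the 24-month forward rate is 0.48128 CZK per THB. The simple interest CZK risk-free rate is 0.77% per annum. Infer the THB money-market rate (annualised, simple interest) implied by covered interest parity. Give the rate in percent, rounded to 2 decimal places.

T = 2 years.
By CIP, F/S equals the CZK-to-THB growth ratio: 0.48128/0.5283 = 0.9109975.
The CZK side grows by 1 + 0.0077×2 = 1.015400.
That pins the THB growth at 1.1146024.
r = (1.1146024 − 1)/2 = 0.057301 → 5.73%.

5.73%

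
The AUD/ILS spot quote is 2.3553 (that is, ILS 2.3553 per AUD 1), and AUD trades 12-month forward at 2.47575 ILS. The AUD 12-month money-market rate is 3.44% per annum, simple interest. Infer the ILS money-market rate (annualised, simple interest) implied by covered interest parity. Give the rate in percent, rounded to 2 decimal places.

T = 1 year.
By CIP, F/S equals the ILS-to-AUD growth ratio: 2.47575/2.3553 = 1.0511400.
The AUD side grows by 1 + 0.0344×1 = 1.034400.
That pins the ILS growth at 1.0872992.
r = (1.0872992 − 1)/1 = 0.087299 → 8.73%.

8.73%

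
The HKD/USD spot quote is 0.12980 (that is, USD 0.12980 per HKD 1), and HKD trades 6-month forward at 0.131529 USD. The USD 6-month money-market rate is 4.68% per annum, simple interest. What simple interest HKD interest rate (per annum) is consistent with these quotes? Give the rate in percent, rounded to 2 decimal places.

1.99%

T = 6/12 years.
By CIP, F/S equals the USD-to-HKD growth ratio: 0.131529/0.1298 = 1.0133205.
The USD side grows by 1 + 0.0468×6/12 = 1.023400.
Hence g_HKD = 1.009947.
(1.009947 − 1)/T = 0.019894, i.e. 1.99%.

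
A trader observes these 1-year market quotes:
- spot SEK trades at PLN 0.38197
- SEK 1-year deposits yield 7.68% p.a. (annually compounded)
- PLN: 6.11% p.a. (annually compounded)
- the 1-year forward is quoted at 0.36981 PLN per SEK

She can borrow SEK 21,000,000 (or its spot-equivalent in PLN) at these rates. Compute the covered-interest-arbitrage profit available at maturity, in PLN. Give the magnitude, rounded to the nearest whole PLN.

T = 1 year.
Route A — deposit SEK, sell forward: 21,000,000 × 1.076800 × 0.36981 = PLN 8,362,439.57.
Route B — convert at spot, deposit PLN: 21,000,000 × 0.38197 × 1.061100 = PLN 8,511,475.71.
The quoted forward undervalues SEK, so borrow SEK, convert to PLN at spot, deposit the PLN at 6.11%, and buy SEK forward at 0.36981 to cover the loan.
Arbitrage profit = |8,362,439.57 − 8,511,475.71| = PLN 149,036.

PLN 149,036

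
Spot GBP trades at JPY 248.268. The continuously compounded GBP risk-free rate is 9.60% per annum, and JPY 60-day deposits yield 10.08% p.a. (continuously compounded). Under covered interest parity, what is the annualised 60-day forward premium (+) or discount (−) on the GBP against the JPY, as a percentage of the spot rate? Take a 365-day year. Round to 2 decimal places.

T = 60/365 years.
F = S · g_JPY/g_GBP = 248.268 × 1.0167079/1.015906 = 248.463969.
Annualised premium = (F − S)/S × (1/T) = (248.463969 − 248.268)/248.268 ÷ (60/365) = 0.48%.

+0.48%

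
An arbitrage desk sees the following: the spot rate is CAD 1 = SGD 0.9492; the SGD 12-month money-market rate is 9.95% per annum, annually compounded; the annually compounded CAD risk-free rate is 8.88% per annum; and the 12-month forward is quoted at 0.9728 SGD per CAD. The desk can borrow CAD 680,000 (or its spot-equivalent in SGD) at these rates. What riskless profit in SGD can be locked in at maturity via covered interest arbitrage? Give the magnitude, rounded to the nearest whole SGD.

T = 1 year.
Keep in CAD, deliver into the forward: 680,000·1.088800·0.9728 = SGD 720,245.56.
Swap to SGD now, deposit: 680,000·0.9492·1.099500 = SGD 709,678.87.
The quoted forward overvalues CAD, so borrow SGD, buy CAD at spot, deposit the CAD at 8.88%, and sell the proceeds forward at 0.9728.
Arbitrage profit = |720,245.56 − 709,678.87| = SGD 10,567.

SGD 10,567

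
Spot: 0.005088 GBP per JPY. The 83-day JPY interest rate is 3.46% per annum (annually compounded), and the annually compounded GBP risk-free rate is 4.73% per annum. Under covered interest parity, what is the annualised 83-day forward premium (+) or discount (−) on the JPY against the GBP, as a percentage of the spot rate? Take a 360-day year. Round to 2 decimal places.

T = 83/360 years.
No-arbitrage forward: 0.005088 × 1.0107122 / 1.0078732 = 0.005102332 GBP/JPY.
Annualised premium = (F − S)/S × (1/T) = (0.005102332 − 0.005088)/0.005088 ÷ (83/360) = 1.22%.

+1.22%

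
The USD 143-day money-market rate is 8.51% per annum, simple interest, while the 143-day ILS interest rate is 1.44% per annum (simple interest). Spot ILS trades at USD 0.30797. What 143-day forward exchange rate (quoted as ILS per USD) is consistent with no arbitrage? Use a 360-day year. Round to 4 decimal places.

3.1589

T = 143/360 years.
USD accumulates by 1 + 0.0851×143/360 = 1.0338036.
ILS accumulates by 1 + 0.0144×143/360 = 1.005720.
Forward (USD per ILS) = 0.30797 × 1.0338036 / 1.005720 = 0.3165697.
Quoted the other way: 1/0.3165697 = 3.1589 ILS per USD.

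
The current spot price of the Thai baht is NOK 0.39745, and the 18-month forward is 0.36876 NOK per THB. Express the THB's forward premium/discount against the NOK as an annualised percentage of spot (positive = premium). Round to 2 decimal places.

-4.81%

T = 18/12 years.
THB trades forward at -7.21852% vs spot over the period.
Per annum: -0.0721852 / (18/12) = -0.048123 = -4.81%.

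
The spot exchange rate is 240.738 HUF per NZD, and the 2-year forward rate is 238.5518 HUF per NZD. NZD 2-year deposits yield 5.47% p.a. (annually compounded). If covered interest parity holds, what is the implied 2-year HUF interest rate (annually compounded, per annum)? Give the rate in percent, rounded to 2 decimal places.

T = 2 years.
F/S = 238.5518/240.738 = 0.9909188 = (growth of HUF) / (growth of NZD).
The NZD side grows by (1 + 0.0547)^2 = 1.1123921.
That pins the HUF growth at 1.1022902.
Annualise: 1.1022902^(1/2) − 1 = 0.049900 = 4.99%.

4.99%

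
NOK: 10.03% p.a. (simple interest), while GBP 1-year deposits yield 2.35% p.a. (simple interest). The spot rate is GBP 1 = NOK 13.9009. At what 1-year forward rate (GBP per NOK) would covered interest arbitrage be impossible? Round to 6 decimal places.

T = 1 year.
NOK accumulates by 1 + 0.1003×1 = 1.100300.
GBP accumulates by 1 + 0.0235×1 = 1.023500.
So F = 13.9009 × 1.100300 / 1.023500 = 14.94398 (NOK/GBP).
Quoted the other way: 1/14.94398 = 0.066917 GBP per NOK.

0.066917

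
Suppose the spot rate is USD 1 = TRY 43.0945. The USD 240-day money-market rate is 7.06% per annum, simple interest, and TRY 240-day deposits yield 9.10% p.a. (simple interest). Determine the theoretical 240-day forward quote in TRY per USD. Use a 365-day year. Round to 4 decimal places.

T = 240/365 years.
Growth of 1 TRY over T: 1 + 0.0910×240/365 = 1.05983562.
USD accumulates by 1 + 0.0706×240/365 = 1.04642192.
CIP: F = S · (grow TRY)/(grow USD) = 43.0945 × 1.05983562/1.04642192 = 43.646913 TRY per USD.

43.6469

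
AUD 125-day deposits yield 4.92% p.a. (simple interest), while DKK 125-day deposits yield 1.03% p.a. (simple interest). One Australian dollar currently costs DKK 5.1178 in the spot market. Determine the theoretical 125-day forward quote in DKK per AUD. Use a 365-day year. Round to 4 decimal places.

T = 125/365 years.
DKK growth factor: 1 + 0.0103×125/365 = 1.0035274.
Growth of 1 AUD over T: 1 + 0.0492×125/365 = 1.0168493.
Forward (DKK per AUD) = 5.1178 × 1.0035274 / 1.0168493 = 5.050751.

5.0508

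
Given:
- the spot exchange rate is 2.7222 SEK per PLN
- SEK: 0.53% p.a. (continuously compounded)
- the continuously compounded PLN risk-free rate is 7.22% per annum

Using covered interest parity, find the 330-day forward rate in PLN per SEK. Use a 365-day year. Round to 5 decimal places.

T = 330/365 years.
Growth of 1 SEK over T: e^(0.0053×330/365) = 1.0048033.
PLN accumulates by e^(0.0722×330/365) = 1.0674544.
CIP: F = S · (grow SEK)/(grow PLN) = 2.7222 × 1.0048033/1.0674544 = 2.562428 SEK per PLN.
Invert for PLN per SEK: 1 / 2.562428 = 0.39025.

0.39025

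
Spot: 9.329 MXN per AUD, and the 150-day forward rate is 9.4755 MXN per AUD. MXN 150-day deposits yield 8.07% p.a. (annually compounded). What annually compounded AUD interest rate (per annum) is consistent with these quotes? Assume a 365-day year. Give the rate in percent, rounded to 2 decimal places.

4.05%

T = 150/365 years.
By CIP, F/S equals the MXN-to-AUD growth ratio: 9.4755/9.329 = 1.0157037.
The MXN side grows by (1 + 0.0807)^(150/365) = 1.0324082.
That pins the AUD growth at 1.0164462.
r = 1.0164462^(365/150) − 1 = 0.040492 → 4.05%.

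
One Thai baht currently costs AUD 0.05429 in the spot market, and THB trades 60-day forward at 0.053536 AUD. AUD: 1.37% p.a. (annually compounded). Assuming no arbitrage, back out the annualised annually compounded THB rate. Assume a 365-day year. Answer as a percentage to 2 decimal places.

T = 60/365 years.
F/S = 0.053536/0.05429 = 0.9861116 = (growth of AUD) / (growth of THB).
The AUD side grows by (1 + 0.0137)^(60/365) = 1.0022393.
Hence g_THB = 1.0163548.
Annualise: 1.0163548^(365/60) − 1 = 0.103721 = 10.37%.

10.37%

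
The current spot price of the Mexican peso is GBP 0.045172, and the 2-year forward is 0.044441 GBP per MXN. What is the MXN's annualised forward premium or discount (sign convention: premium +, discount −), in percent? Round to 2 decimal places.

T = 2 years.
(F − S)/S = (0.044441 − 0.045172)/0.045172 = -0.0161826.
Per annum: -0.0161826 / 2 = -0.008091 = -0.81%.

-0.81%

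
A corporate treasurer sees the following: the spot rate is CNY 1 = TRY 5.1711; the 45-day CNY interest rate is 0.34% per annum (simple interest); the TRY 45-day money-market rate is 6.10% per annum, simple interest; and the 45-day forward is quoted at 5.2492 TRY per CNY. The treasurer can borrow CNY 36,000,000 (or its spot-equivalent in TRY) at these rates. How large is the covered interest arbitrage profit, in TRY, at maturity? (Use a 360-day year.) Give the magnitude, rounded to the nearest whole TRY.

T = 45/360 years.
Invest the CNY and cover forward: 36,000,000 × 1.000425 × 5.2492 = TRY 189,051,512.76.
Convert at spot and invest in TRY: 36,000,000 × 5.1711 × 1.007625 = TRY 187,579,066.95.
The quoted forward overvalues CNY, so borrow TRY, buy CNY at spot, deposit the CNY at 0.34%, and sell the proceeds forward at 5.2492.
The gap between the two covered legs is TRY 1,472,446.

TRY 1,472,446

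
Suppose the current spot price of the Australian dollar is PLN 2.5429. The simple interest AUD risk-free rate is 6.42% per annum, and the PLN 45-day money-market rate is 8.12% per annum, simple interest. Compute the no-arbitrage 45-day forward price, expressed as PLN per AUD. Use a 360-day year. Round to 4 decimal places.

T = 45/360 years.
Growth of 1 PLN over T: 1 + 0.0812×45/360 = 1.010150.
AUD accumulates by 1 + 0.0642×45/360 = 1.008025.
CIP: F = S · (grow PLN)/(grow AUD) = 2.5429 × 1.010150/1.008025 = 2.548261 PLN per AUD.

2.5483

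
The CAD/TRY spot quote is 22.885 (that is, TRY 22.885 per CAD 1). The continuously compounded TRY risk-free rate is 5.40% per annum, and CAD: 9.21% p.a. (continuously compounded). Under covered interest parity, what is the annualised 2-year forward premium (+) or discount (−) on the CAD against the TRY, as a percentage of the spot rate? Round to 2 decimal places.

-3.67%

T = 2 years.
CIP forward (TRY per CAD) = 22.885 × 1.1140477/1.2022563 = 21.205946.
(F − S)/S ÷ T = (21.205946 − 22.885)/22.885/2 = -0.036685 → -3.67%.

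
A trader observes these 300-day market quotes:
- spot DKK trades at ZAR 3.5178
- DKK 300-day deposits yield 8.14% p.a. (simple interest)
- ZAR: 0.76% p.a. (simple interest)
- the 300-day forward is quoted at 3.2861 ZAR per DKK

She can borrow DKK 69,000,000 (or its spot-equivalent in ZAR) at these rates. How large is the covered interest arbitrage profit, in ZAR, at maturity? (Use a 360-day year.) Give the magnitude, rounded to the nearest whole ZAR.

T = 300/360 years.
Keep in DKK, deliver into the forward: 69,000,000·1.06783333333·3.2861 = ZAR 242,121,491.05.
Swap to ZAR now, deposit: 69,000,000·3.5178·1.00633333333 = ZAR 244,265,478.60.
The quoted forward undervalues DKK, so borrow DKK, convert to ZAR at spot, deposit the ZAR at 0.76%, and buy DKK forward at 3.2861 to cover the loan.
Profit = 244,265,478.60 − 242,121,491.05 = ZAR 2,143,988.

ZAR 2,143,988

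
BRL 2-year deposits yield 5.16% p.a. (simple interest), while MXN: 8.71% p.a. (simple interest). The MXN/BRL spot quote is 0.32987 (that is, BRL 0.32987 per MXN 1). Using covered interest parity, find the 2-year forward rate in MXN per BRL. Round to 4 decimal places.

T = 2 years.
BRL accumulates by 1 + 0.0516×2 = 1.103200.
MXN accumulates by 1 + 0.0871×2 = 1.174200.
CIP: F = S · (grow BRL)/(grow MXN) = 0.32987 × 1.103200/1.174200 = 0.3099238 BRL per MXN.
Quoted the other way: 1/0.3099238 = 3.2266 MXN per BRL.

3.2266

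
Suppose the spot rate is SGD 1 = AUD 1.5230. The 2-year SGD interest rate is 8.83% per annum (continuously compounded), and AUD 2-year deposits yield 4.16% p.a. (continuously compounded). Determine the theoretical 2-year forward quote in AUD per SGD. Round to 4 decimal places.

T = 2 years.
AUD growth factor: e^(0.0416×2) = 1.0867591.
SGD accumulates by e^(0.0883×2) = 1.1931537.
So F = 1.523 × 1.0867591 / 1.1931537 = 1.387193 (AUD/SGD).

1.3872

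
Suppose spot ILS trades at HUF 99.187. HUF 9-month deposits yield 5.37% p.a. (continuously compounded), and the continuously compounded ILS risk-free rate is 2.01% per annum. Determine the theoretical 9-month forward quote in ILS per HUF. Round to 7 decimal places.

T = 9/12 years.
Growth of 1 HUF over T: e^(0.0537×9/12) = 1.041097.
ILS growth factor: e^(0.0201×9/12) = 1.0151892.
CIP: F = S · (grow HUF)/(grow ILS) = 99.187 × 1.041097/1.0151892 = 101.7183 HUF per ILS.
Invert for ILS per HUF: 1 / 101.7183 = 0.0098311.

0.0098311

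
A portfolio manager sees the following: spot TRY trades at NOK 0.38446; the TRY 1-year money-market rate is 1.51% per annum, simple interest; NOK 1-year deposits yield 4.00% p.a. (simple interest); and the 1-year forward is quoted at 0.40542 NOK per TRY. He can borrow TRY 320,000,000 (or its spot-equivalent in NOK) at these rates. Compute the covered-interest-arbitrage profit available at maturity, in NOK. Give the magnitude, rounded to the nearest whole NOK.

NOK 3,745,101

T = 1 year.
Keep in TRY, deliver into the forward: 320,000,000·1.015100·0.40542 = NOK 131,693,389.44.
Swap to NOK now, deposit: 320,000,000·0.38446·1.040000 = NOK 127,948,288.00.
The quoted forward overvalues TRY, so borrow NOK, buy TRY at spot, deposit the TRY at 1.51%, and sell the proceeds forward at 0.40542.
Profit = 131,693,389.44 − 127,948,288.00 = NOK 3,745,101.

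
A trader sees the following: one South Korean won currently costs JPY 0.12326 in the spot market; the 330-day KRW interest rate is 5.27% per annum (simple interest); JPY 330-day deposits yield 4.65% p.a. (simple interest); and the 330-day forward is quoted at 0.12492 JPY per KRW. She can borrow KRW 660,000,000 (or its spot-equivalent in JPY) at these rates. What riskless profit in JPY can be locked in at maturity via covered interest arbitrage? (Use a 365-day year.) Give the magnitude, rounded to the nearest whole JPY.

T = 330/365 years.
Invest the KRW and cover forward: 660,000,000 × 1.0476465753 × 0.12492 = JPY 86,375,526.72.
Convert at spot and invest in JPY: 660,000,000 × 0.12326 × 1.0420410959 = JPY 84,771,710.42.
The quoted forward overvalues KRW, so borrow JPY, buy KRW at spot, deposit the KRW at 5.27%, and sell the proceeds forward at 0.12492.
The gap between the two covered legs is JPY 1,603,816.

JPY 1,603,816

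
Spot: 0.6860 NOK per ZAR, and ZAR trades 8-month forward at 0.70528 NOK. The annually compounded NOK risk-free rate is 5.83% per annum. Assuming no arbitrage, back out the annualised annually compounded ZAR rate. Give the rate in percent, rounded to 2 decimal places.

1.52%

T = 8/12 years.
F/S = 0.70528/0.686 = 1.0281050 = (growth of NOK) / (growth of ZAR).
NOK growth factor: (1 + 0.0583)^(8/12) = 1.0384985.
Hence g_ZAR = 1.0101094.
Annualise: 1.0101094^(12/8) − 1 = 0.015202 = 1.52%.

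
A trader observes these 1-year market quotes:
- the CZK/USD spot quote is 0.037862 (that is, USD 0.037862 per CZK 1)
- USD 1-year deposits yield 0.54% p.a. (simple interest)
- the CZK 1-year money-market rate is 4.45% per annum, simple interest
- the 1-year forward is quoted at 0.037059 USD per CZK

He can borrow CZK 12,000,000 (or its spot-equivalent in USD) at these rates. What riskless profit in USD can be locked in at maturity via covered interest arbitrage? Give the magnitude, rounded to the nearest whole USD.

T = 1 year.
Route A — deposit CZK, sell forward: 12,000,000 × 1.044500 × 0.037059 = USD 464,497.51.
Route B — convert at spot, deposit USD: 12,000,000 × 0.037862 × 1.005400 = USD 456,797.46.
The quoted forward overvalues CZK, so borrow USD, buy CZK at spot, deposit the CZK at 4.45%, and sell the proceeds forward at 0.037059.
Profit = 464,497.51 − 456,797.46 = USD 7,700.

USD 7,700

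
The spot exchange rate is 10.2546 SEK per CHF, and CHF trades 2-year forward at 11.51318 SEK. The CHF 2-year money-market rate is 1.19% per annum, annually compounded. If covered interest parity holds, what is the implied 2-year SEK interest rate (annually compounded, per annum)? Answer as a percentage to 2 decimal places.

T = 2 years.
By CIP, F/S equals the SEK-to-CHF growth ratio: 11.51318/10.2546 = 1.1227332.
CHF growth factor: (1 + 0.0119)^2 = 1.0239416.
That pins the SEK growth at 1.1496132.
r = 1.1496132^(1/2) − 1 = 0.072200 → 7.22%.

7.22%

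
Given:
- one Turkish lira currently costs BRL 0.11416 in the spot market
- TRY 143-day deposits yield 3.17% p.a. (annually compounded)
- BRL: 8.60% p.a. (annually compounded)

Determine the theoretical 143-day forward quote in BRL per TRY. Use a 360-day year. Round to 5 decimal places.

0.11651

T = 143/360 years.
Growth of 1 BRL over T: (1 + 0.0860)^(143/360) = 1.0333142.
TRY growth factor: (1 + 0.0317)^(143/360) = 1.0124736.
CIP: F = S · (grow BRL)/(grow TRY) = 0.11416 × 1.0333142/1.0124736 = 0.1165099 BRL per TRY.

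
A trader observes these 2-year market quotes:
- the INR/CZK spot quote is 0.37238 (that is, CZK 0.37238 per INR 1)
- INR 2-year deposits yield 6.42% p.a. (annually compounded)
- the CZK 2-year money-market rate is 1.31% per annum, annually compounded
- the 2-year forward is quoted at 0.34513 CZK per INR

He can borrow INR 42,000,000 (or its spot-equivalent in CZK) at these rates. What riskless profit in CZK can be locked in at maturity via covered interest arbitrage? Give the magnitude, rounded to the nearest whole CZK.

CZK 364,011

T = 2 years.
Keep in INR, deliver into the forward: 42,000,000·1.13252164·0.34513 = CZK 16,416,422.13.
Swap to CZK now, deposit: 42,000,000·0.37238·1.02637161 = CZK 16,052,410.93.
The quoted forward overvalues INR, so borrow CZK, buy INR at spot, deposit the INR at 6.42%, and sell the proceeds forward at 0.34513.
Arbitrage profit = |16,416,422.13 − 16,052,410.93| = CZK 364,011.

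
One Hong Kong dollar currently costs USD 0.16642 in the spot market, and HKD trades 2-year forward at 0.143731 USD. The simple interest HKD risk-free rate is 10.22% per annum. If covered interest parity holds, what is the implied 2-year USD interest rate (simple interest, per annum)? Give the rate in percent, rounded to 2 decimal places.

2.01%

T = 2 years.
CIP gives F = S · g_USD/g_HKD, so g_USD/g_HKD = 0.143731/0.16642 = 0.8636642.
HKD growth factor: 1 + 0.1022×2 = 1.204400.
That pins the USD growth at 1.0401972.
(1.0401972 − 1)/T = 0.020099, i.e. 2.01%.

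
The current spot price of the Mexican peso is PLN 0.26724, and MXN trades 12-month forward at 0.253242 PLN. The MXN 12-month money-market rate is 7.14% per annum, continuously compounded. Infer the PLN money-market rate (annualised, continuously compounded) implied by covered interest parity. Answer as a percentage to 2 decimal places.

T = 1 year.
CIP gives F = S · g_PLN/g_MXN, so g_PLN/g_MXN = 0.253242/0.26724 = 0.9476201.
The MXN side grows by e^(0.0714×1) = 1.0740107.
So the PLN growth factor = 1.0177541.
Take logs: ln 1.0177541 / 1 = 0.017598, so 1.76%.

1.76%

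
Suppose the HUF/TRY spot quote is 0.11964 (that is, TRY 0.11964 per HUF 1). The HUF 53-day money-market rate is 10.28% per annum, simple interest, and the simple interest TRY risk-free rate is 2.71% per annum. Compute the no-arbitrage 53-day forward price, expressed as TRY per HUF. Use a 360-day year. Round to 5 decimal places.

T = 53/360 years.
TRY accumulates by 1 + 0.0271×53/360 = 1.0039897.
HUF growth factor: 1 + 0.1028×53/360 = 1.0151344.
Forward (TRY per HUF) = 0.11964 × 1.0039897 / 1.0151344 = 0.1183265.

0.11833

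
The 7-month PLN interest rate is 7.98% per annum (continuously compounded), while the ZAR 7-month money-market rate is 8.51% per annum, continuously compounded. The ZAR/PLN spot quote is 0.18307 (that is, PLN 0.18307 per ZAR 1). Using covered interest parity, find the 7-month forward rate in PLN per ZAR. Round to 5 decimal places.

0.18250

T = 7/12 years.
PLN accumulates by e^(0.0798×7/12) = 1.0476505.
ZAR accumulates by e^(0.0851×7/12) = 1.0508945.
Forward (PLN per ZAR) = 0.18307 × 1.0476505 / 1.0508945 = 0.1825049.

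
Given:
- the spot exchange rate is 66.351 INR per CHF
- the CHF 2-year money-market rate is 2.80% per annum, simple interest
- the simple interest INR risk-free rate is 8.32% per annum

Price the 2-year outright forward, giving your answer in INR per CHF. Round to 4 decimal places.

73.2877

T = 2 years.
Growth of 1 INR over T: 1 + 0.0832×2 = 1.166400.
CHF growth factor: 1 + 0.0280×2 = 1.056000.
So F = 66.351 × 1.166400 / 1.056000 = 73.287695 (INR/CHF).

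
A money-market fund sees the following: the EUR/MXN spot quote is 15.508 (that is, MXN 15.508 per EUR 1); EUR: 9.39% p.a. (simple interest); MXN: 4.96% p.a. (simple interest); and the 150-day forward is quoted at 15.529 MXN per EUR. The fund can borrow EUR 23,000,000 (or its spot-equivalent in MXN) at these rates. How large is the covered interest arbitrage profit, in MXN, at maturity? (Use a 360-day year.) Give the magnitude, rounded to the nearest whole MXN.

T = 150/360 years.
Invest the EUR and cover forward: 23,000,000 × 1.039125 × 15.529 = MXN 371,141,158.88.
Convert at spot and invest in MXN: 23,000,000 × 15.508 × 1.02066666667 = MXN 364,055,469.33.
The quoted forward overvalues EUR, so borrow MXN, buy EUR at spot, deposit the EUR at 9.39%, and sell the proceeds forward at 15.529.
The gap between the two covered legs is MXN 7,085,690.

MXN 7,085,690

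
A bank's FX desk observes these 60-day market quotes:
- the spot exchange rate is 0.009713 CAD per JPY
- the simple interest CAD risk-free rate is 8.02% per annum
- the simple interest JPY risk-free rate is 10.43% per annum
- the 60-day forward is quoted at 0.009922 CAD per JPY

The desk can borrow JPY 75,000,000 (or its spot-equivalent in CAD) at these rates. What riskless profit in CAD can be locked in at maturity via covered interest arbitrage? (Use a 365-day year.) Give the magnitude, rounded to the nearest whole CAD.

CAD 18,830

T = 60/365 years.
Route A — deposit JPY, sell forward: 75,000,000 × 1.01714521 × 0.009922 = CAD 756,908.61.
Route B — convert at spot, deposit CAD: 75,000,000 × 0.009713 × 1.01318356 = CAD 738,078.89.
The quoted forward overvalues JPY, so borrow CAD, buy JPY at spot, deposit the JPY at 10.43%, and sell the proceeds forward at 0.009922.
Arbitrage profit = |756,908.61 − 738,078.89| = CAD 18,830.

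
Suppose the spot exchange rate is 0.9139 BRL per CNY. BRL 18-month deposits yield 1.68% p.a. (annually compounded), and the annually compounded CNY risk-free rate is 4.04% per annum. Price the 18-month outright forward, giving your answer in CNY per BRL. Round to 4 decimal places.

1.1325

T = 18/12 years.
Growth of 1 BRL over T: (1 + 0.0168)^(18/12) = 1.0253055.
Growth of 1 CNY over T: (1 + 0.0404)^(18/12) = 1.061208.
Forward (BRL per CNY) = 0.9139 × 1.0253055 / 1.061208 = 0.8829812.
Quoted the other way: 1/0.8829812 = 1.1325 CNY per BRL.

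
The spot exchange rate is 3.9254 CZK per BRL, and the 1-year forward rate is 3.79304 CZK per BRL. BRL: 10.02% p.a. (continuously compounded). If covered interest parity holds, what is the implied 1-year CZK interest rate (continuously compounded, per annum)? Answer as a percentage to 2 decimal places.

6.59%

T = 1 year.
F/S = 3.79304/3.9254 = 0.9662811 = (growth of CZK) / (growth of BRL).
The BRL side grows by e^(0.1002×1) = 1.105392.
Hence g_CZK = 1.0681194.
r = ln(1.0681194)/1 = 0.065900 → 6.59%.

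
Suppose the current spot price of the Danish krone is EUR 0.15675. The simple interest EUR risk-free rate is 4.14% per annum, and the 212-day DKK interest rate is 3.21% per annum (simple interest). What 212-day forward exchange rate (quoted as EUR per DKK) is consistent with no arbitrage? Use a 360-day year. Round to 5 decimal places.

T = 212/360 years.
EUR growth factor: 1 + 0.0414×212/360 = 1.024380.
Growth of 1 DKK over T: 1 + 0.0321×212/360 = 1.0189033.
So F = 0.15675 × 1.024380 / 1.0189033 = 0.1575925 (EUR/DKK).

0.15759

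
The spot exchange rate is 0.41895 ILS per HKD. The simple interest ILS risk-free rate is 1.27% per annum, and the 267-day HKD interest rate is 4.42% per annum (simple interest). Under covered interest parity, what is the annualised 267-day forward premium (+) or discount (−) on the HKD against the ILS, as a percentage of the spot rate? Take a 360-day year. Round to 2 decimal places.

-3.05%

T = 267/360 years.
No-arbitrage forward: 0.41895 × 1.0094192 / 1.0327817 = 0.40947295 ILS/HKD.
(F − S)/S ÷ T = (0.40947295 − 0.41895)/0.41895/(267/360) = -0.030500 → -3.05%.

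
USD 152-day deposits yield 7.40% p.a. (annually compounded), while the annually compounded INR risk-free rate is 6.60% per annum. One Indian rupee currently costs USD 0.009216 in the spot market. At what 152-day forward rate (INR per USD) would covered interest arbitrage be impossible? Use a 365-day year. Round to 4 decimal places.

T = 152/365 years.
USD growth factor: (1 + 0.0740)^(152/365) = 1.030175867.
Growth of 1 INR over T: (1 + 0.0660)^(152/365) = 1.026973329.
So F = 0.009216 × 1.030175867 / 1.026973329 = 0.00924473939 (USD/INR).
Quoted the other way: 1/0.00924473939 = 108.1696 INR per USD.

108.1696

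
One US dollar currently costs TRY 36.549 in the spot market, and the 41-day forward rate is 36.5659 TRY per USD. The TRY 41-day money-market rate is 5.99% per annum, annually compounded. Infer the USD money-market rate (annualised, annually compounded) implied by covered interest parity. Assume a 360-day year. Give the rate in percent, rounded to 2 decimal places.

5.56%

T = 41/360 years.
CIP gives F = S · g_TRY/g_USD, so g_TRY/g_USD = 36.5659/36.549 = 1.0004624.
The TRY side grows by (1 + 0.0599)^(41/360) = 1.0066474.
Hence g_USD = 1.0061821.
Annualise: 1.0061821^(360/41) − 1 = 0.055606 = 5.56%.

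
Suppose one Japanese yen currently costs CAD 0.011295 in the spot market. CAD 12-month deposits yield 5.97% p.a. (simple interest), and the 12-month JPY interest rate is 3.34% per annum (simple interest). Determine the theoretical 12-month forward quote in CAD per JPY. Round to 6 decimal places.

0.011582

T = 1 year.
Growth of 1 CAD over T: 1 + 0.0597×1 = 1.059700.
JPY growth factor: 1 + 0.0334×1 = 1.033400.
Forward (CAD per JPY) = 0.011295 × 1.059700 / 1.033400 = 0.01158246.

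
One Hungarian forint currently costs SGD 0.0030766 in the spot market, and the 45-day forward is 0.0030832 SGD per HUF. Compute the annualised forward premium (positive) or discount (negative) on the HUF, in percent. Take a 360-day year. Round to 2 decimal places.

+1.72%

T = 45/360 years.
HUF trades forward at +0.21452% vs spot over the period.
×(1/T) gives 1.72% p.a.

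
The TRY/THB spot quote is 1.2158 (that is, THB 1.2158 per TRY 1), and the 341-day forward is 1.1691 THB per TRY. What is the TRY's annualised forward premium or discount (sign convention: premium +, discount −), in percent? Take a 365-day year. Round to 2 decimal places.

-4.11%

T = 341/365 years.
Period premium: (1.1691 − 1.2158)/1.2158 = -0.0384109.
Per annum: -0.0384109 / (341/365) = -0.041114 = -4.11%.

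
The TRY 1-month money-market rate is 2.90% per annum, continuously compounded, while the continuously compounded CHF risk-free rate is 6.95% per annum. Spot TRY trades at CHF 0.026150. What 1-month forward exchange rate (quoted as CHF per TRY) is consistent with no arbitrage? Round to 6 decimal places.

0.026238

T = 1/12 years.
CHF accumulates by e^(0.0695×1/12) = 1.0058085.
TRY accumulates by e^(0.0290×1/12) = 1.0024196.
So F = 0.02615 × 1.0058085 / 1.0024196 = 0.02623841 (CHF/TRY).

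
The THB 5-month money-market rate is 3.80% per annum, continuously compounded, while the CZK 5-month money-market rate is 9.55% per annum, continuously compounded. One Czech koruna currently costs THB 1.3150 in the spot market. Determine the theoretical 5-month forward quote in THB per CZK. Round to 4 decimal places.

1.2839

T = 5/12 years.
Growth of 1 THB over T: e^(0.0380×5/12) = 1.0159593.
CZK accumulates by e^(0.0955×5/12) = 1.040594.
CIP: F = S · (grow THB)/(grow CZK) = 1.315 × 1.0159593/1.040594 = 1.283869 THB per CZK.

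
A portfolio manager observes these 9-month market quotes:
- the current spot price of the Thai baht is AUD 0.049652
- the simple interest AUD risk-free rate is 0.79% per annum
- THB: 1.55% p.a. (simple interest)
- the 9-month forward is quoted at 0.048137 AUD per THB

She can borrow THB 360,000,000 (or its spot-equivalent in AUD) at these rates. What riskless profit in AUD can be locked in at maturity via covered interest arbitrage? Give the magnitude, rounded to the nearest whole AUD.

T = 9/12 years.
Route A — deposit THB, sell forward: 360,000,000 × 1.011625 × 0.048137 = AUD 17,530,773.35.
Route B — convert at spot, deposit AUD: 360,000,000 × 0.049652 × 1.005925 = AUD 17,980,627.72.
The quoted forward undervalues THB, so borrow THB, convert to AUD at spot, deposit the AUD at 0.79%, and buy THB forward at 0.048137 to cover the loan.
Profit = 17,980,627.72 − 17,530,773.35 = AUD 449,854.

AUD 449,854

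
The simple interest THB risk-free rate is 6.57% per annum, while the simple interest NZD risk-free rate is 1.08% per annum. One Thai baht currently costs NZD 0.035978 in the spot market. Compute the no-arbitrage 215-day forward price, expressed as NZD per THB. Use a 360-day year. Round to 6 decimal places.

T = 215/360 years.
NZD growth factor: 1 + 0.0108×215/360 = 1.006450.
Growth of 1 THB over T: 1 + 0.0657×215/360 = 1.0392375.
CIP: F = S · (grow NZD)/(grow THB) = 0.035978 × 1.006450/1.0392375 = 0.03484291 NZD per THB.

0.034843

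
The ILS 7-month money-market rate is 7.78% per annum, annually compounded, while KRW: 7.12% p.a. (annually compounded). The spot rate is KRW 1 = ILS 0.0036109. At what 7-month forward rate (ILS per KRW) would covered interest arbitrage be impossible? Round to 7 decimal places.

T = 7/12 years.
Growth of 1 ILS over T: (1 + 0.0778)^(7/12) = 1.0446736.
Growth of 1 KRW over T: (1 + 0.0712)^(7/12) = 1.0409371.
CIP: F = S · (grow ILS)/(grow KRW) = 0.0036109 × 1.0446736/1.0409371 = 0.003623862 ILS per KRW.

0.0036239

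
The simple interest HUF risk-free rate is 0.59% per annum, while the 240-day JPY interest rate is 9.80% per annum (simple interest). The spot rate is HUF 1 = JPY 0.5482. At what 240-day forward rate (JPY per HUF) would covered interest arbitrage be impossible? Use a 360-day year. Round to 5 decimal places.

0.58173

T = 240/360 years.
Growth of 1 JPY over T: 1 + 0.0980×240/360 = 1.0653333.
HUF accumulates by 1 + 0.0059×240/360 = 1.0039333.
CIP: F = S · (grow JPY)/(grow HUF) = 0.5482 × 1.0653333/1.0039333 = 0.5817276 JPY per HUF.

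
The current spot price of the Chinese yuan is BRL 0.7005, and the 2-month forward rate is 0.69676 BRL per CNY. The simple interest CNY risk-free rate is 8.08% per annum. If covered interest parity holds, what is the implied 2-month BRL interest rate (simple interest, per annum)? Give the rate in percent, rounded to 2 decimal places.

T = 2/12 years.
By CIP, F/S equals the BRL-to-CNY growth ratio: 0.69676/0.7005 = 0.9946610.
CNY growth factor: 1 + 0.0808×2/12 = 1.0134667.
That pins the BRL growth at 1.0080558.
r = (1.0080558 − 1)/(2/12) = 0.048335 → 4.83%.

4.83%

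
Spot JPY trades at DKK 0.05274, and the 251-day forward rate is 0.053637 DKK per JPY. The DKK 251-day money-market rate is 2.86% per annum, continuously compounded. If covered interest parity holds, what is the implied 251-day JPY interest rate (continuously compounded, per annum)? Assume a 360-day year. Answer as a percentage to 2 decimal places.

T = 251/360 years.
F/S = 0.053637/0.05274 = 1.0170080 = (growth of DKK) / (growth of JPY).
The DKK side grows by e^(0.0286×251/360) = 1.0201407.
Hence g_JPY = 1.0030803.
Take logs: ln 1.0030803 / (251/360) = 0.004411, so 0.44%.

0.44%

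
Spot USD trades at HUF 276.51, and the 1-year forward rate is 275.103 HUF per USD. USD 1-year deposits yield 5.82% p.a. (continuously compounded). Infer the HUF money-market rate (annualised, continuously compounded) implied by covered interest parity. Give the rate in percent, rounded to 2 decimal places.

T = 1 year.
CIP gives F = S · g_HUF/g_USD, so g_HUF/g_USD = 275.103/276.51 = 0.9949116.
USD growth factor: e^(0.0582×1) = 1.059927.
That pins the HUF growth at 1.0545337.
Take logs: ln 1.0545337 / 1 = 0.053099, so 5.31%.

5.31%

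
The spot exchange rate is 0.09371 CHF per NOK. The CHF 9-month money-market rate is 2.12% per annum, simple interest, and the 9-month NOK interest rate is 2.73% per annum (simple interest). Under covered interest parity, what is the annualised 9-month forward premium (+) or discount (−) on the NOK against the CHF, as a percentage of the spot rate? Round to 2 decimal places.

-0.60%

T = 9/12 years.
F = S · g_CHF/g_NOK = 0.09371 × 1.015900/1.020475 = 0.09328988.
Annualised premium = (F − S)/S × (1/T) = (0.09328988 − 0.09371)/0.09371 ÷ (9/12) = -0.60%.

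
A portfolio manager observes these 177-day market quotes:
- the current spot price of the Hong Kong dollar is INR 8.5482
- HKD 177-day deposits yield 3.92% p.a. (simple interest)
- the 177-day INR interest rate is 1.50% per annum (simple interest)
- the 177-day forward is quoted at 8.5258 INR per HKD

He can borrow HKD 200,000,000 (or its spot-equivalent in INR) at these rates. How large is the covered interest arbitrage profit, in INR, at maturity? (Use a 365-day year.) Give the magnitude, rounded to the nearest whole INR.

T = 177/365 years.
Route A — deposit HKD, sell forward: 200,000,000 × 1.019009315068 × 8.5258 = INR 1,737,573,923.68.
Route B — convert at spot, deposit INR: 200,000,000 × 8.5482 × 1.007273972603 = INR 1,722,075,874.52.
The quoted forward overvalues HKD, so borrow INR, buy HKD at spot, deposit the HKD at 3.92%, and sell the proceeds forward at 8.5258.
Arbitrage profit = |1,737,573,923.68 − 1,722,075,874.52| = INR 15,498,049.

INR 15,498,049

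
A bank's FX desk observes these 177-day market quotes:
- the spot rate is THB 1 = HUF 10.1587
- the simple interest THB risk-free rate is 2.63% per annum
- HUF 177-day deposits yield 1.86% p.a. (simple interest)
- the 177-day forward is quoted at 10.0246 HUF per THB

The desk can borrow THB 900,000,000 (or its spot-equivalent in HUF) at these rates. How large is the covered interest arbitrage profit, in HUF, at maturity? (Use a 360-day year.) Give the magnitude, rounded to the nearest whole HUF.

HUF 87,637,392

T = 177/360 years.
Route A — deposit THB, sell forward: 900,000,000 × 1.012930833333 × 10.0246 = HUF 9,138,803,788.65.
Route B — convert at spot, deposit HUF: 900,000,000 × 10.1587 × 1.009145 = HUF 9,226,441,180.35.
The quoted forward undervalues THB, so borrow THB, convert to HUF at spot, deposit the HUF at 1.86%, and buy THB forward at 10.0246 to cover the loan.
Arbitrage profit = |9,138,803,788.65 − 9,226,441,180.35| = HUF 87,637,392.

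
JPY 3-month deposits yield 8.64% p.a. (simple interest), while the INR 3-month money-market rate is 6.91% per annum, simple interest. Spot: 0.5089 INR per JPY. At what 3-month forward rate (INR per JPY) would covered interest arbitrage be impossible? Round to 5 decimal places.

0.50675

T = 3/12 years.
INR accumulates by 1 + 0.0691×3/12 = 1.017275.
Growth of 1 JPY over T: 1 + 0.0864×3/12 = 1.021600.
CIP: F = S · (grow INR)/(grow JPY) = 0.5089 × 1.017275/1.021600 = 0.5067455 INR per JPY.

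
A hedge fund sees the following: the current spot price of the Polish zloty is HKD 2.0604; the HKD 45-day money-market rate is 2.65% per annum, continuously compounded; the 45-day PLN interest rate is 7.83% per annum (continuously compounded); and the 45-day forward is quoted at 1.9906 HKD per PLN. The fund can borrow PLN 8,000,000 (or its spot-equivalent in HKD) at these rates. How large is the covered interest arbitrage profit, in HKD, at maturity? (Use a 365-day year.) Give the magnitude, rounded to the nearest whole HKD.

T = 45/365 years.
Route A — deposit PLN, sell forward: 8,000,000 × 1.0097001693 × 1.9906 = HKD 16,079,273.26.
Route B — convert at spot, deposit HKD: 8,000,000 × 2.0604 × 1.0032724662 = HKD 16,537,140.71.
The quoted forward undervalues PLN, so borrow PLN, convert to HKD at spot, deposit the HKD at 2.65%, and buy PLN forward at 1.9906 to cover the loan.
The gap between the two covered legs is HKD 457,867.

HKD 457,867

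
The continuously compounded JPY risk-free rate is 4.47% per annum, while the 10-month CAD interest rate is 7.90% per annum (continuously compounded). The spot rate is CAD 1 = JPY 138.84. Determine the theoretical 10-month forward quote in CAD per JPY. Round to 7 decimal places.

0.0074114

T = 10/12 years.
Growth of 1 JPY over T: e^(0.0447×10/12) = 1.0379525.
CAD growth factor: e^(0.0790×10/12) = 1.0680487.
Forward (JPY per CAD) = 138.84 × 1.0379525 / 1.0680487 = 134.9277.
Invert for CAD per JPY: 1 / 134.9277 = 0.0074114.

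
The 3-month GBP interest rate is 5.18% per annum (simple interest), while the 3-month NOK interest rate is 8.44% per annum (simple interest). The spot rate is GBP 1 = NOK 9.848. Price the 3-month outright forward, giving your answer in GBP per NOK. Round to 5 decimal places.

T = 3/12 years.
NOK accumulates by 1 + 0.0844×3/12 = 1.021100.
GBP growth factor: 1 + 0.0518×3/12 = 1.012950.
CIP: F = S · (grow NOK)/(grow GBP) = 9.848 × 1.021100/1.012950 = 9.927235 NOK per GBP.
Invert for GBP per NOK: 1 / 9.927235 = 0.10073.

0.10073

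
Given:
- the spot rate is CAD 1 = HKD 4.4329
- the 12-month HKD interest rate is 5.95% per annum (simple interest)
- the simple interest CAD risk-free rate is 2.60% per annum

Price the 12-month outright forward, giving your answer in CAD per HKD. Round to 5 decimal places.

T = 1 year.
Growth of 1 HKD over T: 1 + 0.0595×1 = 1.059500.
Growth of 1 CAD over T: 1 + 0.0260×1 = 1.026000.
CIP: F = S · (grow HKD)/(grow CAD) = 4.4329 × 1.059500/1.026000 = 4.577639 HKD per CAD.
Quoted the other way: 1/4.577639 = 0.21845 CAD per HKD.

0.21845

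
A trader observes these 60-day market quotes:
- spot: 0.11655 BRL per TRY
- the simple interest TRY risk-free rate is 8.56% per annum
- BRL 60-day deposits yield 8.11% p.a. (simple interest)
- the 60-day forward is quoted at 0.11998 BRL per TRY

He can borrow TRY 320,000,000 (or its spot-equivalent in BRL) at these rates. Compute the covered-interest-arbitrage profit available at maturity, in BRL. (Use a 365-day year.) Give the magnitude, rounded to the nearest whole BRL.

T = 60/365 years.
Invest the TRY and cover forward: 320,000,000 × 1.0140712329 × 0.11998 = BRL 38,933,845.29.
Convert at spot and invest in BRL: 320,000,000 × 0.11655 × 1.0133315068 = BRL 37,793,211.88.
The quoted forward overvalues TRY, so borrow BRL, buy TRY at spot, deposit the TRY at 8.56%, and sell the proceeds forward at 0.11998.
The gap between the two covered legs is BRL 1,140,633.

BRL 1,140,633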